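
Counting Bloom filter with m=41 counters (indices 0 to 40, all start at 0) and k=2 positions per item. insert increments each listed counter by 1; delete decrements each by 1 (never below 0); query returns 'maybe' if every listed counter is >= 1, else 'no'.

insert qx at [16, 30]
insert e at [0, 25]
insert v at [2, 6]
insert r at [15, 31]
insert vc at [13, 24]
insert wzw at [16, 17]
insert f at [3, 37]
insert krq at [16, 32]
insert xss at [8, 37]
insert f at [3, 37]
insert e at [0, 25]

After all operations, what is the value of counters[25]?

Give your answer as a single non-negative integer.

Step 1: insert qx at [16, 30] -> counters=[0,0,0,0,0,0,0,0,0,0,0,0,0,0,0,0,1,0,0,0,0,0,0,0,0,0,0,0,0,0,1,0,0,0,0,0,0,0,0,0,0]
Step 2: insert e at [0, 25] -> counters=[1,0,0,0,0,0,0,0,0,0,0,0,0,0,0,0,1,0,0,0,0,0,0,0,0,1,0,0,0,0,1,0,0,0,0,0,0,0,0,0,0]
Step 3: insert v at [2, 6] -> counters=[1,0,1,0,0,0,1,0,0,0,0,0,0,0,0,0,1,0,0,0,0,0,0,0,0,1,0,0,0,0,1,0,0,0,0,0,0,0,0,0,0]
Step 4: insert r at [15, 31] -> counters=[1,0,1,0,0,0,1,0,0,0,0,0,0,0,0,1,1,0,0,0,0,0,0,0,0,1,0,0,0,0,1,1,0,0,0,0,0,0,0,0,0]
Step 5: insert vc at [13, 24] -> counters=[1,0,1,0,0,0,1,0,0,0,0,0,0,1,0,1,1,0,0,0,0,0,0,0,1,1,0,0,0,0,1,1,0,0,0,0,0,0,0,0,0]
Step 6: insert wzw at [16, 17] -> counters=[1,0,1,0,0,0,1,0,0,0,0,0,0,1,0,1,2,1,0,0,0,0,0,0,1,1,0,0,0,0,1,1,0,0,0,0,0,0,0,0,0]
Step 7: insert f at [3, 37] -> counters=[1,0,1,1,0,0,1,0,0,0,0,0,0,1,0,1,2,1,0,0,0,0,0,0,1,1,0,0,0,0,1,1,0,0,0,0,0,1,0,0,0]
Step 8: insert krq at [16, 32] -> counters=[1,0,1,1,0,0,1,0,0,0,0,0,0,1,0,1,3,1,0,0,0,0,0,0,1,1,0,0,0,0,1,1,1,0,0,0,0,1,0,0,0]
Step 9: insert xss at [8, 37] -> counters=[1,0,1,1,0,0,1,0,1,0,0,0,0,1,0,1,3,1,0,0,0,0,0,0,1,1,0,0,0,0,1,1,1,0,0,0,0,2,0,0,0]
Step 10: insert f at [3, 37] -> counters=[1,0,1,2,0,0,1,0,1,0,0,0,0,1,0,1,3,1,0,0,0,0,0,0,1,1,0,0,0,0,1,1,1,0,0,0,0,3,0,0,0]
Step 11: insert e at [0, 25] -> counters=[2,0,1,2,0,0,1,0,1,0,0,0,0,1,0,1,3,1,0,0,0,0,0,0,1,2,0,0,0,0,1,1,1,0,0,0,0,3,0,0,0]
Final counters=[2,0,1,2,0,0,1,0,1,0,0,0,0,1,0,1,3,1,0,0,0,0,0,0,1,2,0,0,0,0,1,1,1,0,0,0,0,3,0,0,0] -> counters[25]=2

Answer: 2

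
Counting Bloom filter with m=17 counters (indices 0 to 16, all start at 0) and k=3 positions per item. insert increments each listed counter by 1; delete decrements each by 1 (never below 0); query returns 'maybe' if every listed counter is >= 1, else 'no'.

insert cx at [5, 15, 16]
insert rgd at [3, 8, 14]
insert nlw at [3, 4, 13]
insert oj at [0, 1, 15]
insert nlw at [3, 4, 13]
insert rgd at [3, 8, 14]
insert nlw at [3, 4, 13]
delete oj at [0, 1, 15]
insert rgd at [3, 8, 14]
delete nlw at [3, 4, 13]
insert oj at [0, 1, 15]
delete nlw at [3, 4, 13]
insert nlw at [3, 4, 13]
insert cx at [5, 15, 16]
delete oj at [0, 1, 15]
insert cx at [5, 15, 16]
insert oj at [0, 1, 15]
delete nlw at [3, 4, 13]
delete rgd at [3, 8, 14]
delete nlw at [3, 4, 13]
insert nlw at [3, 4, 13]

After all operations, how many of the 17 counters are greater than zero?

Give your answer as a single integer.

Answer: 10

Derivation:
Step 1: insert cx at [5, 15, 16] -> counters=[0,0,0,0,0,1,0,0,0,0,0,0,0,0,0,1,1]
Step 2: insert rgd at [3, 8, 14] -> counters=[0,0,0,1,0,1,0,0,1,0,0,0,0,0,1,1,1]
Step 3: insert nlw at [3, 4, 13] -> counters=[0,0,0,2,1,1,0,0,1,0,0,0,0,1,1,1,1]
Step 4: insert oj at [0, 1, 15] -> counters=[1,1,0,2,1,1,0,0,1,0,0,0,0,1,1,2,1]
Step 5: insert nlw at [3, 4, 13] -> counters=[1,1,0,3,2,1,0,0,1,0,0,0,0,2,1,2,1]
Step 6: insert rgd at [3, 8, 14] -> counters=[1,1,0,4,2,1,0,0,2,0,0,0,0,2,2,2,1]
Step 7: insert nlw at [3, 4, 13] -> counters=[1,1,0,5,3,1,0,0,2,0,0,0,0,3,2,2,1]
Step 8: delete oj at [0, 1, 15] -> counters=[0,0,0,5,3,1,0,0,2,0,0,0,0,3,2,1,1]
Step 9: insert rgd at [3, 8, 14] -> counters=[0,0,0,6,3,1,0,0,3,0,0,0,0,3,3,1,1]
Step 10: delete nlw at [3, 4, 13] -> counters=[0,0,0,5,2,1,0,0,3,0,0,0,0,2,3,1,1]
Step 11: insert oj at [0, 1, 15] -> counters=[1,1,0,5,2,1,0,0,3,0,0,0,0,2,3,2,1]
Step 12: delete nlw at [3, 4, 13] -> counters=[1,1,0,4,1,1,0,0,3,0,0,0,0,1,3,2,1]
Step 13: insert nlw at [3, 4, 13] -> counters=[1,1,0,5,2,1,0,0,3,0,0,0,0,2,3,2,1]
Step 14: insert cx at [5, 15, 16] -> counters=[1,1,0,5,2,2,0,0,3,0,0,0,0,2,3,3,2]
Step 15: delete oj at [0, 1, 15] -> counters=[0,0,0,5,2,2,0,0,3,0,0,0,0,2,3,2,2]
Step 16: insert cx at [5, 15, 16] -> counters=[0,0,0,5,2,3,0,0,3,0,0,0,0,2,3,3,3]
Step 17: insert oj at [0, 1, 15] -> counters=[1,1,0,5,2,3,0,0,3,0,0,0,0,2,3,4,3]
Step 18: delete nlw at [3, 4, 13] -> counters=[1,1,0,4,1,3,0,0,3,0,0,0,0,1,3,4,3]
Step 19: delete rgd at [3, 8, 14] -> counters=[1,1,0,3,1,3,0,0,2,0,0,0,0,1,2,4,3]
Step 20: delete nlw at [3, 4, 13] -> counters=[1,1,0,2,0,3,0,0,2,0,0,0,0,0,2,4,3]
Step 21: insert nlw at [3, 4, 13] -> counters=[1,1,0,3,1,3,0,0,2,0,0,0,0,1,2,4,3]
Final counters=[1,1,0,3,1,3,0,0,2,0,0,0,0,1,2,4,3] -> 10 nonzero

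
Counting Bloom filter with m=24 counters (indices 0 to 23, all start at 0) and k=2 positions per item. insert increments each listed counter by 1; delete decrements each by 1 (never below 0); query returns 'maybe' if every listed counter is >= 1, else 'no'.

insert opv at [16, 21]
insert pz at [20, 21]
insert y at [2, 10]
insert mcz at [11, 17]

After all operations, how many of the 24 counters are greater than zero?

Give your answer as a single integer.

Answer: 7

Derivation:
Step 1: insert opv at [16, 21] -> counters=[0,0,0,0,0,0,0,0,0,0,0,0,0,0,0,0,1,0,0,0,0,1,0,0]
Step 2: insert pz at [20, 21] -> counters=[0,0,0,0,0,0,0,0,0,0,0,0,0,0,0,0,1,0,0,0,1,2,0,0]
Step 3: insert y at [2, 10] -> counters=[0,0,1,0,0,0,0,0,0,0,1,0,0,0,0,0,1,0,0,0,1,2,0,0]
Step 4: insert mcz at [11, 17] -> counters=[0,0,1,0,0,0,0,0,0,0,1,1,0,0,0,0,1,1,0,0,1,2,0,0]
Final counters=[0,0,1,0,0,0,0,0,0,0,1,1,0,0,0,0,1,1,0,0,1,2,0,0] -> 7 nonzero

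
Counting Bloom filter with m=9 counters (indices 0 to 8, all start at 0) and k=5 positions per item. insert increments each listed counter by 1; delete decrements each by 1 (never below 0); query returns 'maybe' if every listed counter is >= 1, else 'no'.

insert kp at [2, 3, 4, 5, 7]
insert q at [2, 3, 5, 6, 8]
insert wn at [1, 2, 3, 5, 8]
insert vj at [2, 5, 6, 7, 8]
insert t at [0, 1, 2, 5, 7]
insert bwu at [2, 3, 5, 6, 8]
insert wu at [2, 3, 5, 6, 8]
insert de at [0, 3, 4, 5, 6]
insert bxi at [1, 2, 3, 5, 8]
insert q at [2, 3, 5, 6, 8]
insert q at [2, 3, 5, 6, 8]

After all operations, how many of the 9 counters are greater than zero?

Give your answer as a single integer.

Answer: 9

Derivation:
Step 1: insert kp at [2, 3, 4, 5, 7] -> counters=[0,0,1,1,1,1,0,1,0]
Step 2: insert q at [2, 3, 5, 6, 8] -> counters=[0,0,2,2,1,2,1,1,1]
Step 3: insert wn at [1, 2, 3, 5, 8] -> counters=[0,1,3,3,1,3,1,1,2]
Step 4: insert vj at [2, 5, 6, 7, 8] -> counters=[0,1,4,3,1,4,2,2,3]
Step 5: insert t at [0, 1, 2, 5, 7] -> counters=[1,2,5,3,1,5,2,3,3]
Step 6: insert bwu at [2, 3, 5, 6, 8] -> counters=[1,2,6,4,1,6,3,3,4]
Step 7: insert wu at [2, 3, 5, 6, 8] -> counters=[1,2,7,5,1,7,4,3,5]
Step 8: insert de at [0, 3, 4, 5, 6] -> counters=[2,2,7,6,2,8,5,3,5]
Step 9: insert bxi at [1, 2, 3, 5, 8] -> counters=[2,3,8,7,2,9,5,3,6]
Step 10: insert q at [2, 3, 5, 6, 8] -> counters=[2,3,9,8,2,10,6,3,7]
Step 11: insert q at [2, 3, 5, 6, 8] -> counters=[2,3,10,9,2,11,7,3,8]
Final counters=[2,3,10,9,2,11,7,3,8] -> 9 nonzero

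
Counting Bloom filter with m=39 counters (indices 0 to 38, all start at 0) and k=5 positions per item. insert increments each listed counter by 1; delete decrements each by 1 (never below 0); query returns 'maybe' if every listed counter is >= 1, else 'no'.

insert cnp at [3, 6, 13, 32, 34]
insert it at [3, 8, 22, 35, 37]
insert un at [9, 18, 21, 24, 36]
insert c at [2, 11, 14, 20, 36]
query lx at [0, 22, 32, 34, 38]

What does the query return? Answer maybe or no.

Answer: no

Derivation:
Step 1: insert cnp at [3, 6, 13, 32, 34] -> counters=[0,0,0,1,0,0,1,0,0,0,0,0,0,1,0,0,0,0,0,0,0,0,0,0,0,0,0,0,0,0,0,0,1,0,1,0,0,0,0]
Step 2: insert it at [3, 8, 22, 35, 37] -> counters=[0,0,0,2,0,0,1,0,1,0,0,0,0,1,0,0,0,0,0,0,0,0,1,0,0,0,0,0,0,0,0,0,1,0,1,1,0,1,0]
Step 3: insert un at [9, 18, 21, 24, 36] -> counters=[0,0,0,2,0,0,1,0,1,1,0,0,0,1,0,0,0,0,1,0,0,1,1,0,1,0,0,0,0,0,0,0,1,0,1,1,1,1,0]
Step 4: insert c at [2, 11, 14, 20, 36] -> counters=[0,0,1,2,0,0,1,0,1,1,0,1,0,1,1,0,0,0,1,0,1,1,1,0,1,0,0,0,0,0,0,0,1,0,1,1,2,1,0]
Query lx: check counters[0]=0 counters[22]=1 counters[32]=1 counters[34]=1 counters[38]=0 -> no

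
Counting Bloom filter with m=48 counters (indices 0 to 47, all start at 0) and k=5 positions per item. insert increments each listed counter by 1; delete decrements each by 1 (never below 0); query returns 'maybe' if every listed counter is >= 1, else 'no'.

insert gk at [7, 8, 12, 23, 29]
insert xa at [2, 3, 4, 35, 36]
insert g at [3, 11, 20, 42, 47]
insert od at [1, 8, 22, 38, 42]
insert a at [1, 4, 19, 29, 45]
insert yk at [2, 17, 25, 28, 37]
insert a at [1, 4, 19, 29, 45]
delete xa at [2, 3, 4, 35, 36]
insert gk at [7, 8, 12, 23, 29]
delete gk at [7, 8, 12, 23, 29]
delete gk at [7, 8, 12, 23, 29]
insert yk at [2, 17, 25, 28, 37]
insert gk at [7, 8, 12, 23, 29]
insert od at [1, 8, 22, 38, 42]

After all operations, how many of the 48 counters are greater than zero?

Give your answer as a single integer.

Answer: 21

Derivation:
Step 1: insert gk at [7, 8, 12, 23, 29] -> counters=[0,0,0,0,0,0,0,1,1,0,0,0,1,0,0,0,0,0,0,0,0,0,0,1,0,0,0,0,0,1,0,0,0,0,0,0,0,0,0,0,0,0,0,0,0,0,0,0]
Step 2: insert xa at [2, 3, 4, 35, 36] -> counters=[0,0,1,1,1,0,0,1,1,0,0,0,1,0,0,0,0,0,0,0,0,0,0,1,0,0,0,0,0,1,0,0,0,0,0,1,1,0,0,0,0,0,0,0,0,0,0,0]
Step 3: insert g at [3, 11, 20, 42, 47] -> counters=[0,0,1,2,1,0,0,1,1,0,0,1,1,0,0,0,0,0,0,0,1,0,0,1,0,0,0,0,0,1,0,0,0,0,0,1,1,0,0,0,0,0,1,0,0,0,0,1]
Step 4: insert od at [1, 8, 22, 38, 42] -> counters=[0,1,1,2,1,0,0,1,2,0,0,1,1,0,0,0,0,0,0,0,1,0,1,1,0,0,0,0,0,1,0,0,0,0,0,1,1,0,1,0,0,0,2,0,0,0,0,1]
Step 5: insert a at [1, 4, 19, 29, 45] -> counters=[0,2,1,2,2,0,0,1,2,0,0,1,1,0,0,0,0,0,0,1,1,0,1,1,0,0,0,0,0,2,0,0,0,0,0,1,1,0,1,0,0,0,2,0,0,1,0,1]
Step 6: insert yk at [2, 17, 25, 28, 37] -> counters=[0,2,2,2,2,0,0,1,2,0,0,1,1,0,0,0,0,1,0,1,1,0,1,1,0,1,0,0,1,2,0,0,0,0,0,1,1,1,1,0,0,0,2,0,0,1,0,1]
Step 7: insert a at [1, 4, 19, 29, 45] -> counters=[0,3,2,2,3,0,0,1,2,0,0,1,1,0,0,0,0,1,0,2,1,0,1,1,0,1,0,0,1,3,0,0,0,0,0,1,1,1,1,0,0,0,2,0,0,2,0,1]
Step 8: delete xa at [2, 3, 4, 35, 36] -> counters=[0,3,1,1,2,0,0,1,2,0,0,1,1,0,0,0,0,1,0,2,1,0,1,1,0,1,0,0,1,3,0,0,0,0,0,0,0,1,1,0,0,0,2,0,0,2,0,1]
Step 9: insert gk at [7, 8, 12, 23, 29] -> counters=[0,3,1,1,2,0,0,2,3,0,0,1,2,0,0,0,0,1,0,2,1,0,1,2,0,1,0,0,1,4,0,0,0,0,0,0,0,1,1,0,0,0,2,0,0,2,0,1]
Step 10: delete gk at [7, 8, 12, 23, 29] -> counters=[0,3,1,1,2,0,0,1,2,0,0,1,1,0,0,0,0,1,0,2,1,0,1,1,0,1,0,0,1,3,0,0,0,0,0,0,0,1,1,0,0,0,2,0,0,2,0,1]
Step 11: delete gk at [7, 8, 12, 23, 29] -> counters=[0,3,1,1,2,0,0,0,1,0,0,1,0,0,0,0,0,1,0,2,1,0,1,0,0,1,0,0,1,2,0,0,0,0,0,0,0,1,1,0,0,0,2,0,0,2,0,1]
Step 12: insert yk at [2, 17, 25, 28, 37] -> counters=[0,3,2,1,2,0,0,0,1,0,0,1,0,0,0,0,0,2,0,2,1,0,1,0,0,2,0,0,2,2,0,0,0,0,0,0,0,2,1,0,0,0,2,0,0,2,0,1]
Step 13: insert gk at [7, 8, 12, 23, 29] -> counters=[0,3,2,1,2,0,0,1,2,0,0,1,1,0,0,0,0,2,0,2,1,0,1,1,0,2,0,0,2,3,0,0,0,0,0,0,0,2,1,0,0,0,2,0,0,2,0,1]
Step 14: insert od at [1, 8, 22, 38, 42] -> counters=[0,4,2,1,2,0,0,1,3,0,0,1,1,0,0,0,0,2,0,2,1,0,2,1,0,2,0,0,2,3,0,0,0,0,0,0,0,2,2,0,0,0,3,0,0,2,0,1]
Final counters=[0,4,2,1,2,0,0,1,3,0,0,1,1,0,0,0,0,2,0,2,1,0,2,1,0,2,0,0,2,3,0,0,0,0,0,0,0,2,2,0,0,0,3,0,0,2,0,1] -> 21 nonzero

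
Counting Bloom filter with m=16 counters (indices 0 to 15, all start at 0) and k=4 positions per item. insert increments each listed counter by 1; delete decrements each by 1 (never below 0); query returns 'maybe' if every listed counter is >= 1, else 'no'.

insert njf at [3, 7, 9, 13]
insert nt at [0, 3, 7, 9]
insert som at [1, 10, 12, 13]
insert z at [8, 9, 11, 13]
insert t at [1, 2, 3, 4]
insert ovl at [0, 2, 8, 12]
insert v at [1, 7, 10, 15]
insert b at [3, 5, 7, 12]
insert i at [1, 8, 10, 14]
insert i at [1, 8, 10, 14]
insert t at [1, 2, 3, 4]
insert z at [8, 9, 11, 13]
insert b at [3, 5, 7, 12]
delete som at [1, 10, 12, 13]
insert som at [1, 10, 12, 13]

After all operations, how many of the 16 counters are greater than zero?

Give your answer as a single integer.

Step 1: insert njf at [3, 7, 9, 13] -> counters=[0,0,0,1,0,0,0,1,0,1,0,0,0,1,0,0]
Step 2: insert nt at [0, 3, 7, 9] -> counters=[1,0,0,2,0,0,0,2,0,2,0,0,0,1,0,0]
Step 3: insert som at [1, 10, 12, 13] -> counters=[1,1,0,2,0,0,0,2,0,2,1,0,1,2,0,0]
Step 4: insert z at [8, 9, 11, 13] -> counters=[1,1,0,2,0,0,0,2,1,3,1,1,1,3,0,0]
Step 5: insert t at [1, 2, 3, 4] -> counters=[1,2,1,3,1,0,0,2,1,3,1,1,1,3,0,0]
Step 6: insert ovl at [0, 2, 8, 12] -> counters=[2,2,2,3,1,0,0,2,2,3,1,1,2,3,0,0]
Step 7: insert v at [1, 7, 10, 15] -> counters=[2,3,2,3,1,0,0,3,2,3,2,1,2,3,0,1]
Step 8: insert b at [3, 5, 7, 12] -> counters=[2,3,2,4,1,1,0,4,2,3,2,1,3,3,0,1]
Step 9: insert i at [1, 8, 10, 14] -> counters=[2,4,2,4,1,1,0,4,3,3,3,1,3,3,1,1]
Step 10: insert i at [1, 8, 10, 14] -> counters=[2,5,2,4,1,1,0,4,4,3,4,1,3,3,2,1]
Step 11: insert t at [1, 2, 3, 4] -> counters=[2,6,3,5,2,1,0,4,4,3,4,1,3,3,2,1]
Step 12: insert z at [8, 9, 11, 13] -> counters=[2,6,3,5,2,1,0,4,5,4,4,2,3,4,2,1]
Step 13: insert b at [3, 5, 7, 12] -> counters=[2,6,3,6,2,2,0,5,5,4,4,2,4,4,2,1]
Step 14: delete som at [1, 10, 12, 13] -> counters=[2,5,3,6,2,2,0,5,5,4,3,2,3,3,2,1]
Step 15: insert som at [1, 10, 12, 13] -> counters=[2,6,3,6,2,2,0,5,5,4,4,2,4,4,2,1]
Final counters=[2,6,3,6,2,2,0,5,5,4,4,2,4,4,2,1] -> 15 nonzero

Answer: 15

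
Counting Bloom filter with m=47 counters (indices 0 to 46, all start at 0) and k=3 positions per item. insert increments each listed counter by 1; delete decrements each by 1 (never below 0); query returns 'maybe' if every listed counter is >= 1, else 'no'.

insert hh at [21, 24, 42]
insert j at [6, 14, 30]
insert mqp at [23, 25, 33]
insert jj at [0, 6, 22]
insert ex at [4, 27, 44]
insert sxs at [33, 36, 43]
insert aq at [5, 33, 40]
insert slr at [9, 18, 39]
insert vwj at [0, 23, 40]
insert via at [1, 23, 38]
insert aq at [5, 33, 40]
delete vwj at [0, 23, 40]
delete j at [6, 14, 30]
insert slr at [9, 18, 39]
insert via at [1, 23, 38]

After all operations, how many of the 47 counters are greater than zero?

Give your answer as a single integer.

Step 1: insert hh at [21, 24, 42] -> counters=[0,0,0,0,0,0,0,0,0,0,0,0,0,0,0,0,0,0,0,0,0,1,0,0,1,0,0,0,0,0,0,0,0,0,0,0,0,0,0,0,0,0,1,0,0,0,0]
Step 2: insert j at [6, 14, 30] -> counters=[0,0,0,0,0,0,1,0,0,0,0,0,0,0,1,0,0,0,0,0,0,1,0,0,1,0,0,0,0,0,1,0,0,0,0,0,0,0,0,0,0,0,1,0,0,0,0]
Step 3: insert mqp at [23, 25, 33] -> counters=[0,0,0,0,0,0,1,0,0,0,0,0,0,0,1,0,0,0,0,0,0,1,0,1,1,1,0,0,0,0,1,0,0,1,0,0,0,0,0,0,0,0,1,0,0,0,0]
Step 4: insert jj at [0, 6, 22] -> counters=[1,0,0,0,0,0,2,0,0,0,0,0,0,0,1,0,0,0,0,0,0,1,1,1,1,1,0,0,0,0,1,0,0,1,0,0,0,0,0,0,0,0,1,0,0,0,0]
Step 5: insert ex at [4, 27, 44] -> counters=[1,0,0,0,1,0,2,0,0,0,0,0,0,0,1,0,0,0,0,0,0,1,1,1,1,1,0,1,0,0,1,0,0,1,0,0,0,0,0,0,0,0,1,0,1,0,0]
Step 6: insert sxs at [33, 36, 43] -> counters=[1,0,0,0,1,0,2,0,0,0,0,0,0,0,1,0,0,0,0,0,0,1,1,1,1,1,0,1,0,0,1,0,0,2,0,0,1,0,0,0,0,0,1,1,1,0,0]
Step 7: insert aq at [5, 33, 40] -> counters=[1,0,0,0,1,1,2,0,0,0,0,0,0,0,1,0,0,0,0,0,0,1,1,1,1,1,0,1,0,0,1,0,0,3,0,0,1,0,0,0,1,0,1,1,1,0,0]
Step 8: insert slr at [9, 18, 39] -> counters=[1,0,0,0,1,1,2,0,0,1,0,0,0,0,1,0,0,0,1,0,0,1,1,1,1,1,0,1,0,0,1,0,0,3,0,0,1,0,0,1,1,0,1,1,1,0,0]
Step 9: insert vwj at [0, 23, 40] -> counters=[2,0,0,0,1,1,2,0,0,1,0,0,0,0,1,0,0,0,1,0,0,1,1,2,1,1,0,1,0,0,1,0,0,3,0,0,1,0,0,1,2,0,1,1,1,0,0]
Step 10: insert via at [1, 23, 38] -> counters=[2,1,0,0,1,1,2,0,0,1,0,0,0,0,1,0,0,0,1,0,0,1,1,3,1,1,0,1,0,0,1,0,0,3,0,0,1,0,1,1,2,0,1,1,1,0,0]
Step 11: insert aq at [5, 33, 40] -> counters=[2,1,0,0,1,2,2,0,0,1,0,0,0,0,1,0,0,0,1,0,0,1,1,3,1,1,0,1,0,0,1,0,0,4,0,0,1,0,1,1,3,0,1,1,1,0,0]
Step 12: delete vwj at [0, 23, 40] -> counters=[1,1,0,0,1,2,2,0,0,1,0,0,0,0,1,0,0,0,1,0,0,1,1,2,1,1,0,1,0,0,1,0,0,4,0,0,1,0,1,1,2,0,1,1,1,0,0]
Step 13: delete j at [6, 14, 30] -> counters=[1,1,0,0,1,2,1,0,0,1,0,0,0,0,0,0,0,0,1,0,0,1,1,2,1,1,0,1,0,0,0,0,0,4,0,0,1,0,1,1,2,0,1,1,1,0,0]
Step 14: insert slr at [9, 18, 39] -> counters=[1,1,0,0,1,2,1,0,0,2,0,0,0,0,0,0,0,0,2,0,0,1,1,2,1,1,0,1,0,0,0,0,0,4,0,0,1,0,1,2,2,0,1,1,1,0,0]
Step 15: insert via at [1, 23, 38] -> counters=[1,2,0,0,1,2,1,0,0,2,0,0,0,0,0,0,0,0,2,0,0,1,1,3,1,1,0,1,0,0,0,0,0,4,0,0,1,0,2,2,2,0,1,1,1,0,0]
Final counters=[1,2,0,0,1,2,1,0,0,2,0,0,0,0,0,0,0,0,2,0,0,1,1,3,1,1,0,1,0,0,0,0,0,4,0,0,1,0,2,2,2,0,1,1,1,0,0] -> 21 nonzero

Answer: 21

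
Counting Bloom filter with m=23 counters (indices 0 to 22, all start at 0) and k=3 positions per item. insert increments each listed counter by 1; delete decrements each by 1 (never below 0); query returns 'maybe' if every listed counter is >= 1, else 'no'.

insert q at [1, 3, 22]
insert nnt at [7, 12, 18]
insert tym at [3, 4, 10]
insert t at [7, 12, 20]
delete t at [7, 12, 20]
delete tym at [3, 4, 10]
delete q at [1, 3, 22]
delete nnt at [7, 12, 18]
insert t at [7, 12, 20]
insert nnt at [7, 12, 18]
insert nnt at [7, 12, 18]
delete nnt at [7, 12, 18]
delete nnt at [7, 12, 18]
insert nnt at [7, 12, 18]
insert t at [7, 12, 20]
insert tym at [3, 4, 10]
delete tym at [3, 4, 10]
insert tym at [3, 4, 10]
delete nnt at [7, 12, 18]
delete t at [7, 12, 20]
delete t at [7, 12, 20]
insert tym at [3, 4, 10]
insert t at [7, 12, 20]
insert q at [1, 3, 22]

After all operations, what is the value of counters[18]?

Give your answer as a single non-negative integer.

Step 1: insert q at [1, 3, 22] -> counters=[0,1,0,1,0,0,0,0,0,0,0,0,0,0,0,0,0,0,0,0,0,0,1]
Step 2: insert nnt at [7, 12, 18] -> counters=[0,1,0,1,0,0,0,1,0,0,0,0,1,0,0,0,0,0,1,0,0,0,1]
Step 3: insert tym at [3, 4, 10] -> counters=[0,1,0,2,1,0,0,1,0,0,1,0,1,0,0,0,0,0,1,0,0,0,1]
Step 4: insert t at [7, 12, 20] -> counters=[0,1,0,2,1,0,0,2,0,0,1,0,2,0,0,0,0,0,1,0,1,0,1]
Step 5: delete t at [7, 12, 20] -> counters=[0,1,0,2,1,0,0,1,0,0,1,0,1,0,0,0,0,0,1,0,0,0,1]
Step 6: delete tym at [3, 4, 10] -> counters=[0,1,0,1,0,0,0,1,0,0,0,0,1,0,0,0,0,0,1,0,0,0,1]
Step 7: delete q at [1, 3, 22] -> counters=[0,0,0,0,0,0,0,1,0,0,0,0,1,0,0,0,0,0,1,0,0,0,0]
Step 8: delete nnt at [7, 12, 18] -> counters=[0,0,0,0,0,0,0,0,0,0,0,0,0,0,0,0,0,0,0,0,0,0,0]
Step 9: insert t at [7, 12, 20] -> counters=[0,0,0,0,0,0,0,1,0,0,0,0,1,0,0,0,0,0,0,0,1,0,0]
Step 10: insert nnt at [7, 12, 18] -> counters=[0,0,0,0,0,0,0,2,0,0,0,0,2,0,0,0,0,0,1,0,1,0,0]
Step 11: insert nnt at [7, 12, 18] -> counters=[0,0,0,0,0,0,0,3,0,0,0,0,3,0,0,0,0,0,2,0,1,0,0]
Step 12: delete nnt at [7, 12, 18] -> counters=[0,0,0,0,0,0,0,2,0,0,0,0,2,0,0,0,0,0,1,0,1,0,0]
Step 13: delete nnt at [7, 12, 18] -> counters=[0,0,0,0,0,0,0,1,0,0,0,0,1,0,0,0,0,0,0,0,1,0,0]
Step 14: insert nnt at [7, 12, 18] -> counters=[0,0,0,0,0,0,0,2,0,0,0,0,2,0,0,0,0,0,1,0,1,0,0]
Step 15: insert t at [7, 12, 20] -> counters=[0,0,0,0,0,0,0,3,0,0,0,0,3,0,0,0,0,0,1,0,2,0,0]
Step 16: insert tym at [3, 4, 10] -> counters=[0,0,0,1,1,0,0,3,0,0,1,0,3,0,0,0,0,0,1,0,2,0,0]
Step 17: delete tym at [3, 4, 10] -> counters=[0,0,0,0,0,0,0,3,0,0,0,0,3,0,0,0,0,0,1,0,2,0,0]
Step 18: insert tym at [3, 4, 10] -> counters=[0,0,0,1,1,0,0,3,0,0,1,0,3,0,0,0,0,0,1,0,2,0,0]
Step 19: delete nnt at [7, 12, 18] -> counters=[0,0,0,1,1,0,0,2,0,0,1,0,2,0,0,0,0,0,0,0,2,0,0]
Step 20: delete t at [7, 12, 20] -> counters=[0,0,0,1,1,0,0,1,0,0,1,0,1,0,0,0,0,0,0,0,1,0,0]
Step 21: delete t at [7, 12, 20] -> counters=[0,0,0,1,1,0,0,0,0,0,1,0,0,0,0,0,0,0,0,0,0,0,0]
Step 22: insert tym at [3, 4, 10] -> counters=[0,0,0,2,2,0,0,0,0,0,2,0,0,0,0,0,0,0,0,0,0,0,0]
Step 23: insert t at [7, 12, 20] -> counters=[0,0,0,2,2,0,0,1,0,0,2,0,1,0,0,0,0,0,0,0,1,0,0]
Step 24: insert q at [1, 3, 22] -> counters=[0,1,0,3,2,0,0,1,0,0,2,0,1,0,0,0,0,0,0,0,1,0,1]
Final counters=[0,1,0,3,2,0,0,1,0,0,2,0,1,0,0,0,0,0,0,0,1,0,1] -> counters[18]=0

Answer: 0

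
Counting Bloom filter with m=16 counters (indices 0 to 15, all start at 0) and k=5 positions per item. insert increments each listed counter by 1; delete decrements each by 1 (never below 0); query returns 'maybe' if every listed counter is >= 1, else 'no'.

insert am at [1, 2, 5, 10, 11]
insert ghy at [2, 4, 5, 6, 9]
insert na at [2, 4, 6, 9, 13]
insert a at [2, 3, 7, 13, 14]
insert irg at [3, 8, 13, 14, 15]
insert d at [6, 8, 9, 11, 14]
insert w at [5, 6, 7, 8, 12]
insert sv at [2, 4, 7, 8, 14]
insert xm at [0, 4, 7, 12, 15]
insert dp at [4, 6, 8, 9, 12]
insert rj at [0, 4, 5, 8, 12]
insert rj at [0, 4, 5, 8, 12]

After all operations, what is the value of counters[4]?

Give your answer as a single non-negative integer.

Step 1: insert am at [1, 2, 5, 10, 11] -> counters=[0,1,1,0,0,1,0,0,0,0,1,1,0,0,0,0]
Step 2: insert ghy at [2, 4, 5, 6, 9] -> counters=[0,1,2,0,1,2,1,0,0,1,1,1,0,0,0,0]
Step 3: insert na at [2, 4, 6, 9, 13] -> counters=[0,1,3,0,2,2,2,0,0,2,1,1,0,1,0,0]
Step 4: insert a at [2, 3, 7, 13, 14] -> counters=[0,1,4,1,2,2,2,1,0,2,1,1,0,2,1,0]
Step 5: insert irg at [3, 8, 13, 14, 15] -> counters=[0,1,4,2,2,2,2,1,1,2,1,1,0,3,2,1]
Step 6: insert d at [6, 8, 9, 11, 14] -> counters=[0,1,4,2,2,2,3,1,2,3,1,2,0,3,3,1]
Step 7: insert w at [5, 6, 7, 8, 12] -> counters=[0,1,4,2,2,3,4,2,3,3,1,2,1,3,3,1]
Step 8: insert sv at [2, 4, 7, 8, 14] -> counters=[0,1,5,2,3,3,4,3,4,3,1,2,1,3,4,1]
Step 9: insert xm at [0, 4, 7, 12, 15] -> counters=[1,1,5,2,4,3,4,4,4,3,1,2,2,3,4,2]
Step 10: insert dp at [4, 6, 8, 9, 12] -> counters=[1,1,5,2,5,3,5,4,5,4,1,2,3,3,4,2]
Step 11: insert rj at [0, 4, 5, 8, 12] -> counters=[2,1,5,2,6,4,5,4,6,4,1,2,4,3,4,2]
Step 12: insert rj at [0, 4, 5, 8, 12] -> counters=[3,1,5,2,7,5,5,4,7,4,1,2,5,3,4,2]
Final counters=[3,1,5,2,7,5,5,4,7,4,1,2,5,3,4,2] -> counters[4]=7

Answer: 7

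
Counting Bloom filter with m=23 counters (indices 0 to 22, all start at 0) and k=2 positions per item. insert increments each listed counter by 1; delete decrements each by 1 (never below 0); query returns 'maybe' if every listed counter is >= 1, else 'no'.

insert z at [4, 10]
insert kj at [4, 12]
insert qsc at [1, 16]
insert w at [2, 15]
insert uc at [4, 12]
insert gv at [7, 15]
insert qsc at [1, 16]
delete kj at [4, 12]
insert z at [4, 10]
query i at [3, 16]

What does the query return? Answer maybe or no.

Answer: no

Derivation:
Step 1: insert z at [4, 10] -> counters=[0,0,0,0,1,0,0,0,0,0,1,0,0,0,0,0,0,0,0,0,0,0,0]
Step 2: insert kj at [4, 12] -> counters=[0,0,0,0,2,0,0,0,0,0,1,0,1,0,0,0,0,0,0,0,0,0,0]
Step 3: insert qsc at [1, 16] -> counters=[0,1,0,0,2,0,0,0,0,0,1,0,1,0,0,0,1,0,0,0,0,0,0]
Step 4: insert w at [2, 15] -> counters=[0,1,1,0,2,0,0,0,0,0,1,0,1,0,0,1,1,0,0,0,0,0,0]
Step 5: insert uc at [4, 12] -> counters=[0,1,1,0,3,0,0,0,0,0,1,0,2,0,0,1,1,0,0,0,0,0,0]
Step 6: insert gv at [7, 15] -> counters=[0,1,1,0,3,0,0,1,0,0,1,0,2,0,0,2,1,0,0,0,0,0,0]
Step 7: insert qsc at [1, 16] -> counters=[0,2,1,0,3,0,0,1,0,0,1,0,2,0,0,2,2,0,0,0,0,0,0]
Step 8: delete kj at [4, 12] -> counters=[0,2,1,0,2,0,0,1,0,0,1,0,1,0,0,2,2,0,0,0,0,0,0]
Step 9: insert z at [4, 10] -> counters=[0,2,1,0,3,0,0,1,0,0,2,0,1,0,0,2,2,0,0,0,0,0,0]
Query i: check counters[3]=0 counters[16]=2 -> no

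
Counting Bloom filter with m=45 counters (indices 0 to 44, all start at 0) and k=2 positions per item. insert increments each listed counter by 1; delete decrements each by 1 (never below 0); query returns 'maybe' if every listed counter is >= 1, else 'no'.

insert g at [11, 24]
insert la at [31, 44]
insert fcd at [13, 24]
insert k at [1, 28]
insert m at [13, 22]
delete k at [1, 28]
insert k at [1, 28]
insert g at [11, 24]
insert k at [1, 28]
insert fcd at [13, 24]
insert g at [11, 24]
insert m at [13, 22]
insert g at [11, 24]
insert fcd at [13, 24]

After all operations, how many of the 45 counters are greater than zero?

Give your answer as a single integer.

Step 1: insert g at [11, 24] -> counters=[0,0,0,0,0,0,0,0,0,0,0,1,0,0,0,0,0,0,0,0,0,0,0,0,1,0,0,0,0,0,0,0,0,0,0,0,0,0,0,0,0,0,0,0,0]
Step 2: insert la at [31, 44] -> counters=[0,0,0,0,0,0,0,0,0,0,0,1,0,0,0,0,0,0,0,0,0,0,0,0,1,0,0,0,0,0,0,1,0,0,0,0,0,0,0,0,0,0,0,0,1]
Step 3: insert fcd at [13, 24] -> counters=[0,0,0,0,0,0,0,0,0,0,0,1,0,1,0,0,0,0,0,0,0,0,0,0,2,0,0,0,0,0,0,1,0,0,0,0,0,0,0,0,0,0,0,0,1]
Step 4: insert k at [1, 28] -> counters=[0,1,0,0,0,0,0,0,0,0,0,1,0,1,0,0,0,0,0,0,0,0,0,0,2,0,0,0,1,0,0,1,0,0,0,0,0,0,0,0,0,0,0,0,1]
Step 5: insert m at [13, 22] -> counters=[0,1,0,0,0,0,0,0,0,0,0,1,0,2,0,0,0,0,0,0,0,0,1,0,2,0,0,0,1,0,0,1,0,0,0,0,0,0,0,0,0,0,0,0,1]
Step 6: delete k at [1, 28] -> counters=[0,0,0,0,0,0,0,0,0,0,0,1,0,2,0,0,0,0,0,0,0,0,1,0,2,0,0,0,0,0,0,1,0,0,0,0,0,0,0,0,0,0,0,0,1]
Step 7: insert k at [1, 28] -> counters=[0,1,0,0,0,0,0,0,0,0,0,1,0,2,0,0,0,0,0,0,0,0,1,0,2,0,0,0,1,0,0,1,0,0,0,0,0,0,0,0,0,0,0,0,1]
Step 8: insert g at [11, 24] -> counters=[0,1,0,0,0,0,0,0,0,0,0,2,0,2,0,0,0,0,0,0,0,0,1,0,3,0,0,0,1,0,0,1,0,0,0,0,0,0,0,0,0,0,0,0,1]
Step 9: insert k at [1, 28] -> counters=[0,2,0,0,0,0,0,0,0,0,0,2,0,2,0,0,0,0,0,0,0,0,1,0,3,0,0,0,2,0,0,1,0,0,0,0,0,0,0,0,0,0,0,0,1]
Step 10: insert fcd at [13, 24] -> counters=[0,2,0,0,0,0,0,0,0,0,0,2,0,3,0,0,0,0,0,0,0,0,1,0,4,0,0,0,2,0,0,1,0,0,0,0,0,0,0,0,0,0,0,0,1]
Step 11: insert g at [11, 24] -> counters=[0,2,0,0,0,0,0,0,0,0,0,3,0,3,0,0,0,0,0,0,0,0,1,0,5,0,0,0,2,0,0,1,0,0,0,0,0,0,0,0,0,0,0,0,1]
Step 12: insert m at [13, 22] -> counters=[0,2,0,0,0,0,0,0,0,0,0,3,0,4,0,0,0,0,0,0,0,0,2,0,5,0,0,0,2,0,0,1,0,0,0,0,0,0,0,0,0,0,0,0,1]
Step 13: insert g at [11, 24] -> counters=[0,2,0,0,0,0,0,0,0,0,0,4,0,4,0,0,0,0,0,0,0,0,2,0,6,0,0,0,2,0,0,1,0,0,0,0,0,0,0,0,0,0,0,0,1]
Step 14: insert fcd at [13, 24] -> counters=[0,2,0,0,0,0,0,0,0,0,0,4,0,5,0,0,0,0,0,0,0,0,2,0,7,0,0,0,2,0,0,1,0,0,0,0,0,0,0,0,0,0,0,0,1]
Final counters=[0,2,0,0,0,0,0,0,0,0,0,4,0,5,0,0,0,0,0,0,0,0,2,0,7,0,0,0,2,0,0,1,0,0,0,0,0,0,0,0,0,0,0,0,1] -> 8 nonzero

Answer: 8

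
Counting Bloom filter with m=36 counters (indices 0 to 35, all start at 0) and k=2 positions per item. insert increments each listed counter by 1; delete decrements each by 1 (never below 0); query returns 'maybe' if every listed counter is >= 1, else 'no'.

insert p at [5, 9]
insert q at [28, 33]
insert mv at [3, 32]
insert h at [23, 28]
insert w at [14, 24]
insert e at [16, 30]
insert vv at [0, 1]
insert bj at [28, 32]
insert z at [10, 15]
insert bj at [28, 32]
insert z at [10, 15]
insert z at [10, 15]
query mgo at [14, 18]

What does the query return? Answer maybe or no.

Step 1: insert p at [5, 9] -> counters=[0,0,0,0,0,1,0,0,0,1,0,0,0,0,0,0,0,0,0,0,0,0,0,0,0,0,0,0,0,0,0,0,0,0,0,0]
Step 2: insert q at [28, 33] -> counters=[0,0,0,0,0,1,0,0,0,1,0,0,0,0,0,0,0,0,0,0,0,0,0,0,0,0,0,0,1,0,0,0,0,1,0,0]
Step 3: insert mv at [3, 32] -> counters=[0,0,0,1,0,1,0,0,0,1,0,0,0,0,0,0,0,0,0,0,0,0,0,0,0,0,0,0,1,0,0,0,1,1,0,0]
Step 4: insert h at [23, 28] -> counters=[0,0,0,1,0,1,0,0,0,1,0,0,0,0,0,0,0,0,0,0,0,0,0,1,0,0,0,0,2,0,0,0,1,1,0,0]
Step 5: insert w at [14, 24] -> counters=[0,0,0,1,0,1,0,0,0,1,0,0,0,0,1,0,0,0,0,0,0,0,0,1,1,0,0,0,2,0,0,0,1,1,0,0]
Step 6: insert e at [16, 30] -> counters=[0,0,0,1,0,1,0,0,0,1,0,0,0,0,1,0,1,0,0,0,0,0,0,1,1,0,0,0,2,0,1,0,1,1,0,0]
Step 7: insert vv at [0, 1] -> counters=[1,1,0,1,0,1,0,0,0,1,0,0,0,0,1,0,1,0,0,0,0,0,0,1,1,0,0,0,2,0,1,0,1,1,0,0]
Step 8: insert bj at [28, 32] -> counters=[1,1,0,1,0,1,0,0,0,1,0,0,0,0,1,0,1,0,0,0,0,0,0,1,1,0,0,0,3,0,1,0,2,1,0,0]
Step 9: insert z at [10, 15] -> counters=[1,1,0,1,0,1,0,0,0,1,1,0,0,0,1,1,1,0,0,0,0,0,0,1,1,0,0,0,3,0,1,0,2,1,0,0]
Step 10: insert bj at [28, 32] -> counters=[1,1,0,1,0,1,0,0,0,1,1,0,0,0,1,1,1,0,0,0,0,0,0,1,1,0,0,0,4,0,1,0,3,1,0,0]
Step 11: insert z at [10, 15] -> counters=[1,1,0,1,0,1,0,0,0,1,2,0,0,0,1,2,1,0,0,0,0,0,0,1,1,0,0,0,4,0,1,0,3,1,0,0]
Step 12: insert z at [10, 15] -> counters=[1,1,0,1,0,1,0,0,0,1,3,0,0,0,1,3,1,0,0,0,0,0,0,1,1,0,0,0,4,0,1,0,3,1,0,0]
Query mgo: check counters[14]=1 counters[18]=0 -> no

Answer: no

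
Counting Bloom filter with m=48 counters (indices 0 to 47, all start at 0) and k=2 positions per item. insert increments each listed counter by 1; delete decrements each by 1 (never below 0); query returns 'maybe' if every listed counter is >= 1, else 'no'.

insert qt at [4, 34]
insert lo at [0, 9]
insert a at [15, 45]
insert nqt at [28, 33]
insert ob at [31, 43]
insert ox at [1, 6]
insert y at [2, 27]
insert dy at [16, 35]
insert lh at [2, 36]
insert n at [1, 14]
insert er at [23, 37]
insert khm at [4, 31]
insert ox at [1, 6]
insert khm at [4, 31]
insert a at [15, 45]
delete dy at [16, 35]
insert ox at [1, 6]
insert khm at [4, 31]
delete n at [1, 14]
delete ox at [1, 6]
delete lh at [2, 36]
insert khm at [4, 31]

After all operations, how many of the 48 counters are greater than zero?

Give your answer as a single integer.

Step 1: insert qt at [4, 34] -> counters=[0,0,0,0,1,0,0,0,0,0,0,0,0,0,0,0,0,0,0,0,0,0,0,0,0,0,0,0,0,0,0,0,0,0,1,0,0,0,0,0,0,0,0,0,0,0,0,0]
Step 2: insert lo at [0, 9] -> counters=[1,0,0,0,1,0,0,0,0,1,0,0,0,0,0,0,0,0,0,0,0,0,0,0,0,0,0,0,0,0,0,0,0,0,1,0,0,0,0,0,0,0,0,0,0,0,0,0]
Step 3: insert a at [15, 45] -> counters=[1,0,0,0,1,0,0,0,0,1,0,0,0,0,0,1,0,0,0,0,0,0,0,0,0,0,0,0,0,0,0,0,0,0,1,0,0,0,0,0,0,0,0,0,0,1,0,0]
Step 4: insert nqt at [28, 33] -> counters=[1,0,0,0,1,0,0,0,0,1,0,0,0,0,0,1,0,0,0,0,0,0,0,0,0,0,0,0,1,0,0,0,0,1,1,0,0,0,0,0,0,0,0,0,0,1,0,0]
Step 5: insert ob at [31, 43] -> counters=[1,0,0,0,1,0,0,0,0,1,0,0,0,0,0,1,0,0,0,0,0,0,0,0,0,0,0,0,1,0,0,1,0,1,1,0,0,0,0,0,0,0,0,1,0,1,0,0]
Step 6: insert ox at [1, 6] -> counters=[1,1,0,0,1,0,1,0,0,1,0,0,0,0,0,1,0,0,0,0,0,0,0,0,0,0,0,0,1,0,0,1,0,1,1,0,0,0,0,0,0,0,0,1,0,1,0,0]
Step 7: insert y at [2, 27] -> counters=[1,1,1,0,1,0,1,0,0,1,0,0,0,0,0,1,0,0,0,0,0,0,0,0,0,0,0,1,1,0,0,1,0,1,1,0,0,0,0,0,0,0,0,1,0,1,0,0]
Step 8: insert dy at [16, 35] -> counters=[1,1,1,0,1,0,1,0,0,1,0,0,0,0,0,1,1,0,0,0,0,0,0,0,0,0,0,1,1,0,0,1,0,1,1,1,0,0,0,0,0,0,0,1,0,1,0,0]
Step 9: insert lh at [2, 36] -> counters=[1,1,2,0,1,0,1,0,0,1,0,0,0,0,0,1,1,0,0,0,0,0,0,0,0,0,0,1,1,0,0,1,0,1,1,1,1,0,0,0,0,0,0,1,0,1,0,0]
Step 10: insert n at [1, 14] -> counters=[1,2,2,0,1,0,1,0,0,1,0,0,0,0,1,1,1,0,0,0,0,0,0,0,0,0,0,1,1,0,0,1,0,1,1,1,1,0,0,0,0,0,0,1,0,1,0,0]
Step 11: insert er at [23, 37] -> counters=[1,2,2,0,1,0,1,0,0,1,0,0,0,0,1,1,1,0,0,0,0,0,0,1,0,0,0,1,1,0,0,1,0,1,1,1,1,1,0,0,0,0,0,1,0,1,0,0]
Step 12: insert khm at [4, 31] -> counters=[1,2,2,0,2,0,1,0,0,1,0,0,0,0,1,1,1,0,0,0,0,0,0,1,0,0,0,1,1,0,0,2,0,1,1,1,1,1,0,0,0,0,0,1,0,1,0,0]
Step 13: insert ox at [1, 6] -> counters=[1,3,2,0,2,0,2,0,0,1,0,0,0,0,1,1,1,0,0,0,0,0,0,1,0,0,0,1,1,0,0,2,0,1,1,1,1,1,0,0,0,0,0,1,0,1,0,0]
Step 14: insert khm at [4, 31] -> counters=[1,3,2,0,3,0,2,0,0,1,0,0,0,0,1,1,1,0,0,0,0,0,0,1,0,0,0,1,1,0,0,3,0,1,1,1,1,1,0,0,0,0,0,1,0,1,0,0]
Step 15: insert a at [15, 45] -> counters=[1,3,2,0,3,0,2,0,0,1,0,0,0,0,1,2,1,0,0,0,0,0,0,1,0,0,0,1,1,0,0,3,0,1,1,1,1,1,0,0,0,0,0,1,0,2,0,0]
Step 16: delete dy at [16, 35] -> counters=[1,3,2,0,3,0,2,0,0,1,0,0,0,0,1,2,0,0,0,0,0,0,0,1,0,0,0,1,1,0,0,3,0,1,1,0,1,1,0,0,0,0,0,1,0,2,0,0]
Step 17: insert ox at [1, 6] -> counters=[1,4,2,0,3,0,3,0,0,1,0,0,0,0,1,2,0,0,0,0,0,0,0,1,0,0,0,1,1,0,0,3,0,1,1,0,1,1,0,0,0,0,0,1,0,2,0,0]
Step 18: insert khm at [4, 31] -> counters=[1,4,2,0,4,0,3,0,0,1,0,0,0,0,1,2,0,0,0,0,0,0,0,1,0,0,0,1,1,0,0,4,0,1,1,0,1,1,0,0,0,0,0,1,0,2,0,0]
Step 19: delete n at [1, 14] -> counters=[1,3,2,0,4,0,3,0,0,1,0,0,0,0,0,2,0,0,0,0,0,0,0,1,0,0,0,1,1,0,0,4,0,1,1,0,1,1,0,0,0,0,0,1,0,2,0,0]
Step 20: delete ox at [1, 6] -> counters=[1,2,2,0,4,0,2,0,0,1,0,0,0,0,0,2,0,0,0,0,0,0,0,1,0,0,0,1,1,0,0,4,0,1,1,0,1,1,0,0,0,0,0,1,0,2,0,0]
Step 21: delete lh at [2, 36] -> counters=[1,2,1,0,4,0,2,0,0,1,0,0,0,0,0,2,0,0,0,0,0,0,0,1,0,0,0,1,1,0,0,4,0,1,1,0,0,1,0,0,0,0,0,1,0,2,0,0]
Step 22: insert khm at [4, 31] -> counters=[1,2,1,0,5,0,2,0,0,1,0,0,0,0,0,2,0,0,0,0,0,0,0,1,0,0,0,1,1,0,0,5,0,1,1,0,0,1,0,0,0,0,0,1,0,2,0,0]
Final counters=[1,2,1,0,5,0,2,0,0,1,0,0,0,0,0,2,0,0,0,0,0,0,0,1,0,0,0,1,1,0,0,5,0,1,1,0,0,1,0,0,0,0,0,1,0,2,0,0] -> 16 nonzero

Answer: 16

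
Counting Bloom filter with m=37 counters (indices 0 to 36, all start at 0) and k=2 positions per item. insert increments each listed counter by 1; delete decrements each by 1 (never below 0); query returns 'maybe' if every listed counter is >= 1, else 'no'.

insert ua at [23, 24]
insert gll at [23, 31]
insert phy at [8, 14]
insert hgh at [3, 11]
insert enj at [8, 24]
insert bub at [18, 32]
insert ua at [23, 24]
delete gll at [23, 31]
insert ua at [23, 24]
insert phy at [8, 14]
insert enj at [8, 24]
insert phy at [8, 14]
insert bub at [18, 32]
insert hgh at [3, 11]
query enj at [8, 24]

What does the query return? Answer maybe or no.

Answer: maybe

Derivation:
Step 1: insert ua at [23, 24] -> counters=[0,0,0,0,0,0,0,0,0,0,0,0,0,0,0,0,0,0,0,0,0,0,0,1,1,0,0,0,0,0,0,0,0,0,0,0,0]
Step 2: insert gll at [23, 31] -> counters=[0,0,0,0,0,0,0,0,0,0,0,0,0,0,0,0,0,0,0,0,0,0,0,2,1,0,0,0,0,0,0,1,0,0,0,0,0]
Step 3: insert phy at [8, 14] -> counters=[0,0,0,0,0,0,0,0,1,0,0,0,0,0,1,0,0,0,0,0,0,0,0,2,1,0,0,0,0,0,0,1,0,0,0,0,0]
Step 4: insert hgh at [3, 11] -> counters=[0,0,0,1,0,0,0,0,1,0,0,1,0,0,1,0,0,0,0,0,0,0,0,2,1,0,0,0,0,0,0,1,0,0,0,0,0]
Step 5: insert enj at [8, 24] -> counters=[0,0,0,1,0,0,0,0,2,0,0,1,0,0,1,0,0,0,0,0,0,0,0,2,2,0,0,0,0,0,0,1,0,0,0,0,0]
Step 6: insert bub at [18, 32] -> counters=[0,0,0,1,0,0,0,0,2,0,0,1,0,0,1,0,0,0,1,0,0,0,0,2,2,0,0,0,0,0,0,1,1,0,0,0,0]
Step 7: insert ua at [23, 24] -> counters=[0,0,0,1,0,0,0,0,2,0,0,1,0,0,1,0,0,0,1,0,0,0,0,3,3,0,0,0,0,0,0,1,1,0,0,0,0]
Step 8: delete gll at [23, 31] -> counters=[0,0,0,1,0,0,0,0,2,0,0,1,0,0,1,0,0,0,1,0,0,0,0,2,3,0,0,0,0,0,0,0,1,0,0,0,0]
Step 9: insert ua at [23, 24] -> counters=[0,0,0,1,0,0,0,0,2,0,0,1,0,0,1,0,0,0,1,0,0,0,0,3,4,0,0,0,0,0,0,0,1,0,0,0,0]
Step 10: insert phy at [8, 14] -> counters=[0,0,0,1,0,0,0,0,3,0,0,1,0,0,2,0,0,0,1,0,0,0,0,3,4,0,0,0,0,0,0,0,1,0,0,0,0]
Step 11: insert enj at [8, 24] -> counters=[0,0,0,1,0,0,0,0,4,0,0,1,0,0,2,0,0,0,1,0,0,0,0,3,5,0,0,0,0,0,0,0,1,0,0,0,0]
Step 12: insert phy at [8, 14] -> counters=[0,0,0,1,0,0,0,0,5,0,0,1,0,0,3,0,0,0,1,0,0,0,0,3,5,0,0,0,0,0,0,0,1,0,0,0,0]
Step 13: insert bub at [18, 32] -> counters=[0,0,0,1,0,0,0,0,5,0,0,1,0,0,3,0,0,0,2,0,0,0,0,3,5,0,0,0,0,0,0,0,2,0,0,0,0]
Step 14: insert hgh at [3, 11] -> counters=[0,0,0,2,0,0,0,0,5,0,0,2,0,0,3,0,0,0,2,0,0,0,0,3,5,0,0,0,0,0,0,0,2,0,0,0,0]
Query enj: check counters[8]=5 counters[24]=5 -> maybe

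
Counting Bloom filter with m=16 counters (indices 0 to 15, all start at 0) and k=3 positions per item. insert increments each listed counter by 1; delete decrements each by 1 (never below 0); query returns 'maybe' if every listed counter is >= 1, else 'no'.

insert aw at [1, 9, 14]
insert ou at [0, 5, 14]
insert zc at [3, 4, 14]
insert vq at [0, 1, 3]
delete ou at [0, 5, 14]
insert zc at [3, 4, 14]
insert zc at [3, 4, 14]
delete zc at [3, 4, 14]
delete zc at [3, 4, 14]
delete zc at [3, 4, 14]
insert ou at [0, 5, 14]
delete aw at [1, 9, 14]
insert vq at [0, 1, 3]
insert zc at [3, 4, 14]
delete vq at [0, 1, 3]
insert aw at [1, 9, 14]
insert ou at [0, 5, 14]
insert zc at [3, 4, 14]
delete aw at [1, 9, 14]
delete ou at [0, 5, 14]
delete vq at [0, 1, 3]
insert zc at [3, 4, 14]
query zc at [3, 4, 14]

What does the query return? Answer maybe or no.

Step 1: insert aw at [1, 9, 14] -> counters=[0,1,0,0,0,0,0,0,0,1,0,0,0,0,1,0]
Step 2: insert ou at [0, 5, 14] -> counters=[1,1,0,0,0,1,0,0,0,1,0,0,0,0,2,0]
Step 3: insert zc at [3, 4, 14] -> counters=[1,1,0,1,1,1,0,0,0,1,0,0,0,0,3,0]
Step 4: insert vq at [0, 1, 3] -> counters=[2,2,0,2,1,1,0,0,0,1,0,0,0,0,3,0]
Step 5: delete ou at [0, 5, 14] -> counters=[1,2,0,2,1,0,0,0,0,1,0,0,0,0,2,0]
Step 6: insert zc at [3, 4, 14] -> counters=[1,2,0,3,2,0,0,0,0,1,0,0,0,0,3,0]
Step 7: insert zc at [3, 4, 14] -> counters=[1,2,0,4,3,0,0,0,0,1,0,0,0,0,4,0]
Step 8: delete zc at [3, 4, 14] -> counters=[1,2,0,3,2,0,0,0,0,1,0,0,0,0,3,0]
Step 9: delete zc at [3, 4, 14] -> counters=[1,2,0,2,1,0,0,0,0,1,0,0,0,0,2,0]
Step 10: delete zc at [3, 4, 14] -> counters=[1,2,0,1,0,0,0,0,0,1,0,0,0,0,1,0]
Step 11: insert ou at [0, 5, 14] -> counters=[2,2,0,1,0,1,0,0,0,1,0,0,0,0,2,0]
Step 12: delete aw at [1, 9, 14] -> counters=[2,1,0,1,0,1,0,0,0,0,0,0,0,0,1,0]
Step 13: insert vq at [0, 1, 3] -> counters=[3,2,0,2,0,1,0,0,0,0,0,0,0,0,1,0]
Step 14: insert zc at [3, 4, 14] -> counters=[3,2,0,3,1,1,0,0,0,0,0,0,0,0,2,0]
Step 15: delete vq at [0, 1, 3] -> counters=[2,1,0,2,1,1,0,0,0,0,0,0,0,0,2,0]
Step 16: insert aw at [1, 9, 14] -> counters=[2,2,0,2,1,1,0,0,0,1,0,0,0,0,3,0]
Step 17: insert ou at [0, 5, 14] -> counters=[3,2,0,2,1,2,0,0,0,1,0,0,0,0,4,0]
Step 18: insert zc at [3, 4, 14] -> counters=[3,2,0,3,2,2,0,0,0,1,0,0,0,0,5,0]
Step 19: delete aw at [1, 9, 14] -> counters=[3,1,0,3,2,2,0,0,0,0,0,0,0,0,4,0]
Step 20: delete ou at [0, 5, 14] -> counters=[2,1,0,3,2,1,0,0,0,0,0,0,0,0,3,0]
Step 21: delete vq at [0, 1, 3] -> counters=[1,0,0,2,2,1,0,0,0,0,0,0,0,0,3,0]
Step 22: insert zc at [3, 4, 14] -> counters=[1,0,0,3,3,1,0,0,0,0,0,0,0,0,4,0]
Query zc: check counters[3]=3 counters[4]=3 counters[14]=4 -> maybe

Answer: maybe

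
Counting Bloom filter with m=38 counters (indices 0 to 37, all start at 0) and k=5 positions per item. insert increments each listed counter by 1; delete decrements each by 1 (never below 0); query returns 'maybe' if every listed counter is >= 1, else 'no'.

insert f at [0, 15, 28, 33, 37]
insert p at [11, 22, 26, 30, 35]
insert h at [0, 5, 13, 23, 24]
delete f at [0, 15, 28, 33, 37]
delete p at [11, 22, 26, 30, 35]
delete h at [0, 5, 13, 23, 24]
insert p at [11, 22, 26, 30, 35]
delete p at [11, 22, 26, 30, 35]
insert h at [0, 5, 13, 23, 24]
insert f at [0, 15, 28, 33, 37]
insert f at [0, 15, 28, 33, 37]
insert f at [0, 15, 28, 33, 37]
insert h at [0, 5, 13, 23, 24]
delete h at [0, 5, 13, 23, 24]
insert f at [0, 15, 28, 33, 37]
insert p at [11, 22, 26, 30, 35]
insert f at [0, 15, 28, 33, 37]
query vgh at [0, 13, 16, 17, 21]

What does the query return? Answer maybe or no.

Step 1: insert f at [0, 15, 28, 33, 37] -> counters=[1,0,0,0,0,0,0,0,0,0,0,0,0,0,0,1,0,0,0,0,0,0,0,0,0,0,0,0,1,0,0,0,0,1,0,0,0,1]
Step 2: insert p at [11, 22, 26, 30, 35] -> counters=[1,0,0,0,0,0,0,0,0,0,0,1,0,0,0,1,0,0,0,0,0,0,1,0,0,0,1,0,1,0,1,0,0,1,0,1,0,1]
Step 3: insert h at [0, 5, 13, 23, 24] -> counters=[2,0,0,0,0,1,0,0,0,0,0,1,0,1,0,1,0,0,0,0,0,0,1,1,1,0,1,0,1,0,1,0,0,1,0,1,0,1]
Step 4: delete f at [0, 15, 28, 33, 37] -> counters=[1,0,0,0,0,1,0,0,0,0,0,1,0,1,0,0,0,0,0,0,0,0,1,1,1,0,1,0,0,0,1,0,0,0,0,1,0,0]
Step 5: delete p at [11, 22, 26, 30, 35] -> counters=[1,0,0,0,0,1,0,0,0,0,0,0,0,1,0,0,0,0,0,0,0,0,0,1,1,0,0,0,0,0,0,0,0,0,0,0,0,0]
Step 6: delete h at [0, 5, 13, 23, 24] -> counters=[0,0,0,0,0,0,0,0,0,0,0,0,0,0,0,0,0,0,0,0,0,0,0,0,0,0,0,0,0,0,0,0,0,0,0,0,0,0]
Step 7: insert p at [11, 22, 26, 30, 35] -> counters=[0,0,0,0,0,0,0,0,0,0,0,1,0,0,0,0,0,0,0,0,0,0,1,0,0,0,1,0,0,0,1,0,0,0,0,1,0,0]
Step 8: delete p at [11, 22, 26, 30, 35] -> counters=[0,0,0,0,0,0,0,0,0,0,0,0,0,0,0,0,0,0,0,0,0,0,0,0,0,0,0,0,0,0,0,0,0,0,0,0,0,0]
Step 9: insert h at [0, 5, 13, 23, 24] -> counters=[1,0,0,0,0,1,0,0,0,0,0,0,0,1,0,0,0,0,0,0,0,0,0,1,1,0,0,0,0,0,0,0,0,0,0,0,0,0]
Step 10: insert f at [0, 15, 28, 33, 37] -> counters=[2,0,0,0,0,1,0,0,0,0,0,0,0,1,0,1,0,0,0,0,0,0,0,1,1,0,0,0,1,0,0,0,0,1,0,0,0,1]
Step 11: insert f at [0, 15, 28, 33, 37] -> counters=[3,0,0,0,0,1,0,0,0,0,0,0,0,1,0,2,0,0,0,0,0,0,0,1,1,0,0,0,2,0,0,0,0,2,0,0,0,2]
Step 12: insert f at [0, 15, 28, 33, 37] -> counters=[4,0,0,0,0,1,0,0,0,0,0,0,0,1,0,3,0,0,0,0,0,0,0,1,1,0,0,0,3,0,0,0,0,3,0,0,0,3]
Step 13: insert h at [0, 5, 13, 23, 24] -> counters=[5,0,0,0,0,2,0,0,0,0,0,0,0,2,0,3,0,0,0,0,0,0,0,2,2,0,0,0,3,0,0,0,0,3,0,0,0,3]
Step 14: delete h at [0, 5, 13, 23, 24] -> counters=[4,0,0,0,0,1,0,0,0,0,0,0,0,1,0,3,0,0,0,0,0,0,0,1,1,0,0,0,3,0,0,0,0,3,0,0,0,3]
Step 15: insert f at [0, 15, 28, 33, 37] -> counters=[5,0,0,0,0,1,0,0,0,0,0,0,0,1,0,4,0,0,0,0,0,0,0,1,1,0,0,0,4,0,0,0,0,4,0,0,0,4]
Step 16: insert p at [11, 22, 26, 30, 35] -> counters=[5,0,0,0,0,1,0,0,0,0,0,1,0,1,0,4,0,0,0,0,0,0,1,1,1,0,1,0,4,0,1,0,0,4,0,1,0,4]
Step 17: insert f at [0, 15, 28, 33, 37] -> counters=[6,0,0,0,0,1,0,0,0,0,0,1,0,1,0,5,0,0,0,0,0,0,1,1,1,0,1,0,5,0,1,0,0,5,0,1,0,5]
Query vgh: check counters[0]=6 counters[13]=1 counters[16]=0 counters[17]=0 counters[21]=0 -> no

Answer: no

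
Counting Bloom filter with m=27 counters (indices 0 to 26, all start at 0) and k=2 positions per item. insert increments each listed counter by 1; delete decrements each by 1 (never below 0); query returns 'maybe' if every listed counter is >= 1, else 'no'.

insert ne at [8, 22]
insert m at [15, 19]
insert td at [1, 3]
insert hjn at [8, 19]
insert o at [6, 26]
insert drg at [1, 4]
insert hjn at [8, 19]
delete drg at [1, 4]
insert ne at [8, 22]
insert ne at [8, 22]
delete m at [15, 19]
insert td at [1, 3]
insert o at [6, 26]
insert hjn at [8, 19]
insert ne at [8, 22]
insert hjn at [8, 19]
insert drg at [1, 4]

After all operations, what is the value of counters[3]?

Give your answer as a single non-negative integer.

Step 1: insert ne at [8, 22] -> counters=[0,0,0,0,0,0,0,0,1,0,0,0,0,0,0,0,0,0,0,0,0,0,1,0,0,0,0]
Step 2: insert m at [15, 19] -> counters=[0,0,0,0,0,0,0,0,1,0,0,0,0,0,0,1,0,0,0,1,0,0,1,0,0,0,0]
Step 3: insert td at [1, 3] -> counters=[0,1,0,1,0,0,0,0,1,0,0,0,0,0,0,1,0,0,0,1,0,0,1,0,0,0,0]
Step 4: insert hjn at [8, 19] -> counters=[0,1,0,1,0,0,0,0,2,0,0,0,0,0,0,1,0,0,0,2,0,0,1,0,0,0,0]
Step 5: insert o at [6, 26] -> counters=[0,1,0,1,0,0,1,0,2,0,0,0,0,0,0,1,0,0,0,2,0,0,1,0,0,0,1]
Step 6: insert drg at [1, 4] -> counters=[0,2,0,1,1,0,1,0,2,0,0,0,0,0,0,1,0,0,0,2,0,0,1,0,0,0,1]
Step 7: insert hjn at [8, 19] -> counters=[0,2,0,1,1,0,1,0,3,0,0,0,0,0,0,1,0,0,0,3,0,0,1,0,0,0,1]
Step 8: delete drg at [1, 4] -> counters=[0,1,0,1,0,0,1,0,3,0,0,0,0,0,0,1,0,0,0,3,0,0,1,0,0,0,1]
Step 9: insert ne at [8, 22] -> counters=[0,1,0,1,0,0,1,0,4,0,0,0,0,0,0,1,0,0,0,3,0,0,2,0,0,0,1]
Step 10: insert ne at [8, 22] -> counters=[0,1,0,1,0,0,1,0,5,0,0,0,0,0,0,1,0,0,0,3,0,0,3,0,0,0,1]
Step 11: delete m at [15, 19] -> counters=[0,1,0,1,0,0,1,0,5,0,0,0,0,0,0,0,0,0,0,2,0,0,3,0,0,0,1]
Step 12: insert td at [1, 3] -> counters=[0,2,0,2,0,0,1,0,5,0,0,0,0,0,0,0,0,0,0,2,0,0,3,0,0,0,1]
Step 13: insert o at [6, 26] -> counters=[0,2,0,2,0,0,2,0,5,0,0,0,0,0,0,0,0,0,0,2,0,0,3,0,0,0,2]
Step 14: insert hjn at [8, 19] -> counters=[0,2,0,2,0,0,2,0,6,0,0,0,0,0,0,0,0,0,0,3,0,0,3,0,0,0,2]
Step 15: insert ne at [8, 22] -> counters=[0,2,0,2,0,0,2,0,7,0,0,0,0,0,0,0,0,0,0,3,0,0,4,0,0,0,2]
Step 16: insert hjn at [8, 19] -> counters=[0,2,0,2,0,0,2,0,8,0,0,0,0,0,0,0,0,0,0,4,0,0,4,0,0,0,2]
Step 17: insert drg at [1, 4] -> counters=[0,3,0,2,1,0,2,0,8,0,0,0,0,0,0,0,0,0,0,4,0,0,4,0,0,0,2]
Final counters=[0,3,0,2,1,0,2,0,8,0,0,0,0,0,0,0,0,0,0,4,0,0,4,0,0,0,2] -> counters[3]=2

Answer: 2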